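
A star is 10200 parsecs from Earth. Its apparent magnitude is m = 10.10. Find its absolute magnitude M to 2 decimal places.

M ≈ -4.94

5 log₁₀(d/10 pc) = 5 log₁₀(10200) − 5 = 15.043
M = m − 5 log₁₀(d/10) = 10.10 − 15.043 = -4.943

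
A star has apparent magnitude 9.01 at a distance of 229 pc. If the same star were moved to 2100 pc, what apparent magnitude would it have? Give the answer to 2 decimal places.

m ≈ 13.82

Flux ∝ 1/d², so Δm = 5 log₁₀(d₂/d₁) = 5 log₁₀(2100/229) = 4.812
m₂ = m₁ + Δm = 9.01 + (4.812) = 13.822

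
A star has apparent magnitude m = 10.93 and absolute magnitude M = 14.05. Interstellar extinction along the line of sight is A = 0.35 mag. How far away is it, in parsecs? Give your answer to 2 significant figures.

d ≈ 2.0 pc

m − M = 5 log₁₀(d/10 pc) + A  ⇒  10.93 − (14.05) − 0.35 = 5 log₁₀(d/10)
-3.470 = 5 log₁₀(d/10)
log₁₀ d = (m − M − A)/5 + 1 = 0.3060
d = 10^0.3060 = 2.023 pc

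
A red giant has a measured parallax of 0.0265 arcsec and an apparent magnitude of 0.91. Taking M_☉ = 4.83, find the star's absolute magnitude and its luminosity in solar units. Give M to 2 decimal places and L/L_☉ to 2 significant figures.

d = 1/p = 1/0.0265″ = 37.74 pc
M = m − 5 log₁₀ d + 5 = 0.91 − 5·1.5768 + 5 = -1.974
M − M_☉ = -1.974 − 4.83 = -6.804
L/L_☉ = 10^(−0.4 × -6.804) = 526.6

M ≈ -1.97; L/L_☉ ≈ 530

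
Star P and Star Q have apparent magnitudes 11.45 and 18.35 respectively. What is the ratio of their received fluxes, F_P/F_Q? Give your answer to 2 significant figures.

F_P/F_Q ≈ 580

Magnitude difference = -6.90
Flux ratio = 10^(−0.4 Δm) = 10^(−0.4 × -6.90) = 10^2.760 = 575.4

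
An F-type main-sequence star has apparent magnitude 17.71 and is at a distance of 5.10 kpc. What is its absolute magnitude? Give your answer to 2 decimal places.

M ≈ 4.17

d = 5.10 kpc = 5100 pc
5 log₁₀(d/10 pc) = 5 log₁₀(5100) − 5 = 13.538
M = m − 5 log₁₀(d/10) = 17.71 − 13.538 = 4.172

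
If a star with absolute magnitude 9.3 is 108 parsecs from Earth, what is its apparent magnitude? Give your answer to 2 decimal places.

m = M + 5 log₁₀ d − 5 = 9.3 + 5·2.0334 − 5 = 14.467

m ≈ 14.47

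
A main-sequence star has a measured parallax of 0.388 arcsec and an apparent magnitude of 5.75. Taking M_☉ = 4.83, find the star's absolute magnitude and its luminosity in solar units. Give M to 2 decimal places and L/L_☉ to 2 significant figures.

M ≈ 8.69; L/L_☉ ≈ 0.028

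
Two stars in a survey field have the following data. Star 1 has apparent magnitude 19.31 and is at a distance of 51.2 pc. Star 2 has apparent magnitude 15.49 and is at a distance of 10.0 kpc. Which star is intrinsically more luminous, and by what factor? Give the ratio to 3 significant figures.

Star 2 is more luminous, by a factor of 1.29×10^6.

Star 1: M = m − 5 log₁₀ d + 5 = 19.31 − 5·1.7093 + 5 = 15.764
Star 2: d = 10.0 kpc = 10000 pc
Star 2: M = m − 5 log₁₀ d + 5 = 15.49 − 5·4.0000 + 5 = 0.490
ΔM = M_1 − M_2 = 15.764 − (0.490) = 15.274; smaller M is more luminous → Star 2.
L ratio = 10^(0.4 |ΔM|) = 10^6.109 = 1.287×10^6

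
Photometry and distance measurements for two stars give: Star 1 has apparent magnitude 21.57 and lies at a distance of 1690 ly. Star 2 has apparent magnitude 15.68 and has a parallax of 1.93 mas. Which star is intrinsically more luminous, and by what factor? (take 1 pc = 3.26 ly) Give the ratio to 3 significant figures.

Star 2 is more luminous, by a factor of 227.

Star 1: d = 1690 ly / 3.26 = 518.4 pc
Star 1: M = m − 5 log₁₀ d + 5 = 21.57 − 5·2.7147 + 5 = 12.997
Star 2: p = 1.93 mas = 1.93×10^-3″ → d = 1/p = 518.1 pc
Star 2: M = m − 5 log₁₀ d + 5 = 15.68 − 5·2.7144 + 5 = 7.108
ΔM = M_1 − M_2 = 12.997 − (7.108) = 5.889; smaller M is more luminous → Star 2.
L ratio = 10^(0.4 |ΔM|) = 10^2.356 = 226.7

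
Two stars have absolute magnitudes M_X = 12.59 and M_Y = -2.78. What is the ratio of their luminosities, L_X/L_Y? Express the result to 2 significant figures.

L_X/L_Y ≈ 7.1×10^-7

ΔM = M_X − M_Y = 15.37
L_X/L_Y = 10^(−0.4 ΔM) = 10^-6.148 = 7.112×10^-7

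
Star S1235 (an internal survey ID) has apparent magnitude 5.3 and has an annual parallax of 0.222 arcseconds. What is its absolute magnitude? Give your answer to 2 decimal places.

d = 1/p = 1/0.222″ = 4.505 pc
5 log₁₀(d/10 pc) = 5 log₁₀(4.505) − 5 = -1.732
M = m − 5 log₁₀(d/10) = 5.3 + 1.732 = 7.032

M ≈ 7.03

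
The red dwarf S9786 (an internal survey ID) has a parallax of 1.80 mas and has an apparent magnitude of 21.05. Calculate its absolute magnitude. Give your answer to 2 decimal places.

p = 1.80 mas = 1.80×10^-3″ → d = 1/p = 555.6 pc
5 log₁₀(d/10 pc) = 5 log₁₀(555.6) − 5 = 8.724
M = m − 5 log₁₀(d/10) = 21.05 − 8.724 = 12.326

M ≈ 12.33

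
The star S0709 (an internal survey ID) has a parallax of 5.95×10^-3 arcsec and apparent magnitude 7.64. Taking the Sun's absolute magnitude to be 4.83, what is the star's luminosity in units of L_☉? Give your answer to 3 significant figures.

d = 1/p = 1/5.95×10^-3″ = 168.1 pc
M = m − 5 log₁₀ d + 5 = 7.64 − 5·2.2255 + 5 = 1.513
M − M_☉ = 1.513 − 4.83 = -3.317
L/L_☉ = 10^(−0.4 × -3.317) = 21.23

L/L_☉ ≈ 21.2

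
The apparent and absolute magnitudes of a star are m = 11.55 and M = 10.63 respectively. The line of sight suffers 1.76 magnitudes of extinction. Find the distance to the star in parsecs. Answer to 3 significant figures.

d ≈ 6.79 pc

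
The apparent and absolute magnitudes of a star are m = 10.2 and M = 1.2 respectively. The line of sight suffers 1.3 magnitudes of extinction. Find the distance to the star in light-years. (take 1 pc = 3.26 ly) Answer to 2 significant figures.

m − M = 5 log₁₀(d/10 pc) + A  ⇒  10.2 − (1.2) − 1.3 = 5 log₁₀(d/10)
7.700 = 5 log₁₀(d/10)
log₁₀ d = (m − M − A)/5 + 1 = 2.5400
d = 10^2.5400 = 346.7 pc
= 1130 ly

d ≈ 1100 ly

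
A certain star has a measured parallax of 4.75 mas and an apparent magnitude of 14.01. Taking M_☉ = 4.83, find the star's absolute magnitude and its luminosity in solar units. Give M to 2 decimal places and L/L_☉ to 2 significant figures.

M ≈ 7.39; L/L_☉ ≈ 0.094

d = 1/p = 1000/4.75 mas = 210.5 pc
M = m − 5 log₁₀ d + 5 = 14.01 − 5·2.3233 + 5 = 7.393
M − M_☉ = 7.393 − 4.83 = 2.563
L/L_☉ = 10^(−0.4 × 2.563) = 0.09432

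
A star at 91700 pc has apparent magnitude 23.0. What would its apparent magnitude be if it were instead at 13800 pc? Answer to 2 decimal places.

m ≈ 18.89

Flux ∝ 1/d², so Δm = 5 log₁₀(d₂/d₁) = 5 log₁₀(13800/91700) = -4.112
m₂ = m₁ + Δm = 23.0 + (-4.112) = 18.888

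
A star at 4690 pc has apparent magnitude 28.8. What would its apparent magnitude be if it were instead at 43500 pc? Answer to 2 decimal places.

Flux ∝ 1/d², so Δm = 5 log₁₀(d₂/d₁) = 5 log₁₀(43500/4690) = 4.837
m₂ = m₁ + Δm = 28.8 + (4.837) = 33.637

m ≈ 33.64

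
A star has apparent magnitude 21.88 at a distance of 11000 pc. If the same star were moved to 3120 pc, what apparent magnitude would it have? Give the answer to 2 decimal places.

m ≈ 19.14

Flux ∝ 1/d², so Δm = 5 log₁₀(d₂/d₁) = 5 log₁₀(3120/11000) = -2.736
m₂ = m₁ + Δm = 21.88 + (-2.736) = 19.144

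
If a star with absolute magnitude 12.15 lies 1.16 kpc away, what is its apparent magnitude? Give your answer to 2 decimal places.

m ≈ 22.47

d = 1.16 kpc = 1160 pc
m = M + 5 log₁₀ d − 5 = 12.15 + 5·3.0645 − 5 = 22.472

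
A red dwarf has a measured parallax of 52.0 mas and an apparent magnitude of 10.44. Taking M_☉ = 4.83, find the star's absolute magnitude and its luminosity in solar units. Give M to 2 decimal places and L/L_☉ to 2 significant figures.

d = 1/p = 1000/52.0 mas = 19.23 pc
M = m − 5 log₁₀ d + 5 = 10.44 − 5·1.2840 + 5 = 9.020
M − M_☉ = 9.020 − 4.83 = 4.190
L/L_☉ = 10^(−0.4 × 4.190) = 0.02109

M ≈ 9.02; L/L_☉ ≈ 0.021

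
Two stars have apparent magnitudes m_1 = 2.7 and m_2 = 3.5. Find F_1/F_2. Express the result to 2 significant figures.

Magnitude difference = -0.8
Flux ratio = 10^(−0.4 Δm) = 10^(−0.4 × -0.8) = 10^0.320 = 2.089

F_1/F_2 ≈ 2.1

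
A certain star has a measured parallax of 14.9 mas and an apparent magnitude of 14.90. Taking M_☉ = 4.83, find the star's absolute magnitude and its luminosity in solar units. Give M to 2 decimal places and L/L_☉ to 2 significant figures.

M ≈ 10.77; L/L_☉ ≈ 4.2×10^-3

d = 1/p = 1000/14.9 mas = 67.11 pc
M = m − 5 log₁₀ d + 5 = 14.90 − 5·1.8268 + 5 = 10.766
M − M_☉ = 10.766 − 4.83 = 5.936
L/L_☉ = 10^(−0.4 × 5.936) = 4.223×10^-3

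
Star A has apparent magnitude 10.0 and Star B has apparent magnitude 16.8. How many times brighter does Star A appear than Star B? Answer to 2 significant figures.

Δm = 10.0 − (16.8) = -6.8
Flux ratio = 10^(−0.4 Δm) = 10^(−0.4 × -6.8) = 10^2.720 = 524.8

520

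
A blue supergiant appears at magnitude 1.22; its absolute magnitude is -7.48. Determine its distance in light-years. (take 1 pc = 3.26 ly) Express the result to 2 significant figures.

d ≈ 1800 ly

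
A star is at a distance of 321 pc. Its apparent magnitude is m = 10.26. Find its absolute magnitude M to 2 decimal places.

M ≈ 2.73

5 log₁₀(d/10 pc) = 5 log₁₀(321.0) − 5 = 7.533
M = m − 5 log₁₀(d/10) = 10.26 − 7.533 = 2.727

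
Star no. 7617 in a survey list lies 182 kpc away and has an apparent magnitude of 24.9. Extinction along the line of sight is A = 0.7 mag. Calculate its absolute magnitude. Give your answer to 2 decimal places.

M ≈ 2.90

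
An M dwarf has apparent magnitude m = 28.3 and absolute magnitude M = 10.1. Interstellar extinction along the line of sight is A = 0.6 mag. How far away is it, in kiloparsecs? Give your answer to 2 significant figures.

m − M = 5 log₁₀(d/10 pc) + A  ⇒  28.3 − (10.1) − 0.6 = 5 log₁₀(d/10)
17.600 = 5 log₁₀(d/10)
log₁₀ d = (m − M − A)/5 + 1 = 4.5200
d = 10^4.5200 = 33110 pc
= 33.11 kpc

d ≈ 33 kpc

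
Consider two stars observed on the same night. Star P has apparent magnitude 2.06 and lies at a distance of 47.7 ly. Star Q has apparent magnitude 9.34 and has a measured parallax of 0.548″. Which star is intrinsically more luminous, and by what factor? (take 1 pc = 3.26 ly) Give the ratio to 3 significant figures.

Star P is more luminous, by a factor of 52500.

Star P: d = 47.7 ly / 3.26 = 14.63 pc
Star P: M = m − 5 log₁₀ d + 5 = 2.06 − 5·1.1653 + 5 = 1.233
Star Q: d = 1/p = 1/0.548″ = 1.825 pc
Star Q: M = m − 5 log₁₀ d + 5 = 9.34 − 5·0.2612 + 5 = 13.034
ΔM = M_P − M_Q = 1.233 − (13.034) = -11.800; smaller M is more luminous → Star P.
L ratio = 10^(0.4 |ΔM|) = 10^4.720 = 52500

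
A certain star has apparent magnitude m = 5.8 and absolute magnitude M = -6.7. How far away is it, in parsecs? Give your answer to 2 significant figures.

Distance modulus: m − M = 5.8 − (-6.7) = 12.500
m − M = 5 log₁₀ d − 5
log₁₀ d = (m − M)/5 + 1 = 3.5000
d = 10^3.5000 = 3162 pc

d ≈ 3200 pc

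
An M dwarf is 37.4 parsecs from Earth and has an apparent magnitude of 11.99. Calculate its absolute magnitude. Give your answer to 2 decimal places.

5 log₁₀(d/10 pc) = 5 log₁₀(37.40) − 5 = 2.864
M = m − 5 log₁₀(d/10) = 11.99 − 2.864 = 9.126

M ≈ 9.13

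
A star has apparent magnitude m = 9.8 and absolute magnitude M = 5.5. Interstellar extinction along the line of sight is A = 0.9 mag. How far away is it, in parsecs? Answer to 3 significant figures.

m − M = 5 log₁₀(d/10 pc) + A  ⇒  9.8 − (5.5) − 0.9 = 5 log₁₀(d/10)
3.400 = 5 log₁₀(d/10)
log₁₀ d = (m − M − A)/5 + 1 = 1.6800
d = 10^1.6800 = 47.86 pc

d ≈ 47.9 pc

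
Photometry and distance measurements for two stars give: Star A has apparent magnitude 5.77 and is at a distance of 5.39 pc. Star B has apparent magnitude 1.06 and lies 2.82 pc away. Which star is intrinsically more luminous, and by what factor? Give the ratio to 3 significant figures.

Star B is more luminous, by a factor of 21.0.

Star A: M = m − 5 log₁₀ d + 5 = 5.77 − 5·0.7316 + 5 = 7.112
Star B: M = m − 5 log₁₀ d + 5 = 1.06 − 5·0.4502 + 5 = 3.809
ΔM = M_A − M_B = 7.112 − (3.809) = 3.303; smaller M is more luminous → Star B.
L ratio = 10^(0.4 |ΔM|) = 10^1.321 = 20.96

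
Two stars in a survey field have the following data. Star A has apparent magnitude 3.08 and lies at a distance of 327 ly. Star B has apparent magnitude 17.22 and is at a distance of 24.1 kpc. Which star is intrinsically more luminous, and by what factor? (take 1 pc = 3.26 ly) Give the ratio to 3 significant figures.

Star A is more luminous, by a factor of 7.85.

Star A: d = 327 ly / 3.26 = 100.3 pc
Star A: M = m − 5 log₁₀ d + 5 = 3.08 − 5·2.0013 + 5 = -1.927
Star B: d = 24.1 kpc = 24100 pc
Star B: M = m − 5 log₁₀ d + 5 = 17.22 − 5·4.3820 + 5 = 0.310
ΔM = M_A − M_B = -1.927 − (0.310) = -2.237; smaller M is more luminous → Star A.
L ratio = 10^(0.4 |ΔM|) = 10^0.895 = 7.846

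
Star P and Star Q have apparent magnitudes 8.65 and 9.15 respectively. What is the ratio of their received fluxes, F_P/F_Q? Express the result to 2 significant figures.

F_P/F_Q ≈ 1.6

Magnitude difference = -0.50
Flux ratio = 10^(−0.4 Δm) = 10^(−0.4 × -0.50) = 10^0.200 = 1.585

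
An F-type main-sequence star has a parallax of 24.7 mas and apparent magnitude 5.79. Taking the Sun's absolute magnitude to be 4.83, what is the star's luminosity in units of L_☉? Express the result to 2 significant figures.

L/L_☉ ≈ 6.8

d = 1/p = 1000/24.7 mas = 40.49 pc
M = m − 5 log₁₀ d + 5 = 5.79 − 5·1.6073 + 5 = 2.753
M − M_☉ = 2.753 − 4.83 = -2.077
L/L_☉ = 10^(−0.4 × -2.077) = 6.770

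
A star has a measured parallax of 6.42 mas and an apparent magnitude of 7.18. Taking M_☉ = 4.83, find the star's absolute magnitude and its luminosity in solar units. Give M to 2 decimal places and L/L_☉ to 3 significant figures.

d = 1/p = 1000/6.42 mas = 155.8 pc
M = m − 5 log₁₀ d + 5 = 7.18 − 5·2.1925 + 5 = 1.218
M − M_☉ = 1.218 − 4.83 = -3.612
L/L_☉ = 10^(−0.4 × -3.612) = 27.86

M ≈ 1.22; L/L_☉ ≈ 27.9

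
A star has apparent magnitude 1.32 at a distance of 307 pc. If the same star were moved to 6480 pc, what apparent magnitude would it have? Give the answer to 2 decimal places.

Flux ∝ 1/d², so Δm = 5 log₁₀(d₂/d₁) = 5 log₁₀(6480/307) = 6.622
m₂ = m₁ + Δm = 1.32 + (6.622) = 7.942

m ≈ 7.94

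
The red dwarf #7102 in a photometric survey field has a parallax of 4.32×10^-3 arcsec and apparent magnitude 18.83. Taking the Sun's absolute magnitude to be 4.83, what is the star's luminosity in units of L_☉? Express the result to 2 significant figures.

L/L_☉ ≈ 1.3×10^-3

d = 1/p = 1/4.32×10^-3″ = 231.5 pc
M = m − 5 log₁₀ d + 5 = 18.83 − 5·2.3645 + 5 = 12.007
M − M_☉ = 12.007 − 4.83 = 7.177
L/L_☉ = 10^(−0.4 × 7.177) = 1.346×10^-3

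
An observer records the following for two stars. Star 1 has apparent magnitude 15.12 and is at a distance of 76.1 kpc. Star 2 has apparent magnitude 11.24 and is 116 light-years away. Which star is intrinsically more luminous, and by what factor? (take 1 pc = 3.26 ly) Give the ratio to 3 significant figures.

Star 1 is more luminous, by a factor of 128000.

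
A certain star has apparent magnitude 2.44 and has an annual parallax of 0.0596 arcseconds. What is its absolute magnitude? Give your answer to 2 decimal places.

M ≈ 1.32

d = 1/p = 1/0.0596″ = 16.78 pc
5 log₁₀(d/10 pc) = 5 log₁₀(16.78) − 5 = 1.124
M = m − 5 log₁₀(d/10) = 2.44 − 1.124 = 1.316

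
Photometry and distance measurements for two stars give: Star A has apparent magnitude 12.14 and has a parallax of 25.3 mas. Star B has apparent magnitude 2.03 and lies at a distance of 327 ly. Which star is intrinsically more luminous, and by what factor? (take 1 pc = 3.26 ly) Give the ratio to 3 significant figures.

Star A: p = 25.3 mas = 0.0253″ → d = 1/p = 39.53 pc
Star A: M = m − 5 log₁₀ d + 5 = 12.14 − 5·1.5969 + 5 = 9.156
Star B: d = 327 ly / 3.26 = 100.3 pc
Star B: M = m − 5 log₁₀ d + 5 = 2.03 − 5·2.0013 + 5 = -2.977
ΔM = M_A − M_B = 9.156 − (-2.977) = 12.132; smaller M is more luminous → Star B.
L ratio = 10^(0.4 |ΔM|) = 10^4.853 = 71270

Star B is more luminous, by a factor of 71300.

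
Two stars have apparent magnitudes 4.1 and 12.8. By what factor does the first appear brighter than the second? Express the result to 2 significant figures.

Magnitude difference = -8.7
Flux ratio = 10^(−0.4 Δm) = 10^(−0.4 × -8.7) = 10^3.480 = 3020

3000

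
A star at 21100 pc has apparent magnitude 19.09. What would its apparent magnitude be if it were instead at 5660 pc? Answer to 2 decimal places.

m ≈ 16.23

Flux ∝ 1/d², so Δm = 5 log₁₀(d₂/d₁) = 5 log₁₀(5660/21100) = -2.857
m₂ = m₁ + Δm = 19.09 + (-2.857) = 16.233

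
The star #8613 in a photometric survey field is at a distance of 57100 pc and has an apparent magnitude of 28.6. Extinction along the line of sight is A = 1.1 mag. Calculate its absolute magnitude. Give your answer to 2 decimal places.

M ≈ 8.72

5 log₁₀(d/10 pc) = 5 log₁₀(57100) − 5 = 18.783
M = m − 5 log₁₀(d/10) − A = 28.6 − 18.783 − 1.1 = 8.717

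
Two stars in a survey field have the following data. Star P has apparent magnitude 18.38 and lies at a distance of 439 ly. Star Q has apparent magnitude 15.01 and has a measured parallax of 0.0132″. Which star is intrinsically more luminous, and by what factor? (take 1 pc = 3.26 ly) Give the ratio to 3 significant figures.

Star P: d = 439 ly / 3.26 = 134.7 pc
Star P: M = m − 5 log₁₀ d + 5 = 18.38 − 5·2.1292 + 5 = 12.734
Star Q: d = 1/p = 1/0.0132″ = 75.76 pc
Star Q: M = m − 5 log₁₀ d + 5 = 15.01 − 5·1.8794 + 5 = 10.613
ΔM = M_P − M_Q = 12.734 − (10.613) = 2.121; smaller M is more luminous → Star Q.
L ratio = 10^(0.4 |ΔM|) = 10^0.848 = 7.053

Star Q is more luminous, by a factor of 7.05.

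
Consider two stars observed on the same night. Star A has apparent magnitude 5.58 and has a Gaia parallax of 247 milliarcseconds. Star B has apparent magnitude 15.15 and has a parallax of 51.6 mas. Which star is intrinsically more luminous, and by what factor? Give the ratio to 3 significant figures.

Star A is more luminous, by a factor of 294.

Star A: p = 247 mas = 0.247″ → d = 1/p = 4.049 pc
Star A: M = m − 5 log₁₀ d + 5 = 5.58 − 5·0.6073 + 5 = 7.543
Star B: p = 51.6 mas = 0.0516″ → d = 1/p = 19.38 pc
Star B: M = m − 5 log₁₀ d + 5 = 15.15 − 5·1.2874 + 5 = 13.713
ΔM = M_A − M_B = 7.543 − (13.713) = -6.170; smaller M is more luminous → Star A.
L ratio = 10^(0.4 |ΔM|) = 10^2.468 = 293.7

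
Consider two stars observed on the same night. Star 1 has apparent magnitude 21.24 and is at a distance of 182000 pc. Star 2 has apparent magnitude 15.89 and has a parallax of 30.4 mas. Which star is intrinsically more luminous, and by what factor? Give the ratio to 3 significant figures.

Star 1: M = m − 5 log₁₀ d + 5 = 21.24 − 5·5.2601 + 5 = -0.060
Star 2: p = 30.4 mas = 0.0304″ → d = 1/p = 32.89 pc
Star 2: M = m − 5 log₁₀ d + 5 = 15.89 − 5·1.5171 + 5 = 13.304
ΔM = M_1 − M_2 = -0.060 − (13.304) = -13.365; smaller M is more luminous → Star 1.
L ratio = 10^(0.4 |ΔM|) = 10^5.346 = 221800

Star 1 is more luminous, by a factor of 222000.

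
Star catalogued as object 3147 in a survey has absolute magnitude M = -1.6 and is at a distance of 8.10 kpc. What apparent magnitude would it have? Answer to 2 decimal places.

m ≈ 12.94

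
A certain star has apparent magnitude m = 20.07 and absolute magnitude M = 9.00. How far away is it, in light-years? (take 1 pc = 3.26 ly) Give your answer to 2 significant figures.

μ = m − M = 11.070
m − M = 5 log₁₀ d − 5
log₁₀ d = (m − M)/5 + 1 = 3.2140
d = 10^3.2140 = 1637 pc
= 5336 ly

d ≈ 5300 ly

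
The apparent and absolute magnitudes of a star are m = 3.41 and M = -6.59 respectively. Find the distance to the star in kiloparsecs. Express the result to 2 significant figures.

μ = m − M = 10.000
m − M = 5 log₁₀ d − 5
log₁₀ d = (m − M)/5 + 1 = 3.0000
d = 10^3.0000 = 1000 pc
= 1.000 kpc

d ≈ 1.0 kpc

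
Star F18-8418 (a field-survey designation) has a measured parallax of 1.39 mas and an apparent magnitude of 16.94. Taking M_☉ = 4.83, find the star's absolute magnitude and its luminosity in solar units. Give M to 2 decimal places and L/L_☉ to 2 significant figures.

d = 1/p = 1000/1.39 mas = 719.4 pc
M = m − 5 log₁₀ d + 5 = 16.94 − 5·2.8570 + 5 = 7.655
M − M_☉ = 7.655 − 4.83 = 2.825
L/L_☉ = 10^(−0.4 × 2.825) = 0.07413

M ≈ 7.66; L/L_☉ ≈ 0.074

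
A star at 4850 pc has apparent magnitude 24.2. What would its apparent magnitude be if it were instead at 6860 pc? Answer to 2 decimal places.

m ≈ 24.95

Flux ∝ 1/d², so Δm = 5 log₁₀(d₂/d₁) = 5 log₁₀(6860/4850) = 0.753
m₂ = m₁ + Δm = 24.2 + (0.753) = 24.953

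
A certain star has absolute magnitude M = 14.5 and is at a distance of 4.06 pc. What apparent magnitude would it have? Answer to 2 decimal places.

m ≈ 12.54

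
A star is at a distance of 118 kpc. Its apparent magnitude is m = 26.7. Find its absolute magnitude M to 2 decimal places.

M ≈ 6.34

d = 118 kpc = 118000 pc
5 log₁₀(d/10 pc) = 5 log₁₀(118000) − 5 = 20.359
M = m − 5 log₁₀(d/10) = 26.7 − 20.359 = 6.341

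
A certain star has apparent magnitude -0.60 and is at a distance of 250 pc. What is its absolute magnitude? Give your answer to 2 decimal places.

5 log₁₀(d/10 pc) = 5 log₁₀(250.0) − 5 = 6.990
M = m − 5 log₁₀(d/10) = -0.60 − 6.990 = -7.590

M ≈ -7.59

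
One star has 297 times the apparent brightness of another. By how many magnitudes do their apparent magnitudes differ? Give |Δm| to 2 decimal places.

|Δm| ≈ 6.18

Pogson: Δm = −2.5 log₁₀(ratio) = −2.5 log₁₀(297) = −2.5 × 2.4728 = -6.182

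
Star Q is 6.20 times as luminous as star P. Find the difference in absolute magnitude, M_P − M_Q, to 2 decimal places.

Pogson: ΔM = −2.5 log₁₀(ratio) = −2.5 log₁₀(6.20) = −2.5 × 0.7924 = -1.981
Star Q is brighter so has the smaller magnitude: M_P − M_Q is positive.

M_P − M_Q ≈ 1.98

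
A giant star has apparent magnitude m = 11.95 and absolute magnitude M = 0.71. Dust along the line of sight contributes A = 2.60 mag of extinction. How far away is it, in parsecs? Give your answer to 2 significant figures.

d ≈ 530 pc

m − M = 5 log₁₀(d/10 pc) + A  ⇒  11.95 − (0.71) − 2.60 = 5 log₁₀(d/10)
8.640 = 5 log₁₀(d/10)
log₁₀ d = (m − M − A)/5 + 1 = 2.7280
d = 10^2.7280 = 534.6 pc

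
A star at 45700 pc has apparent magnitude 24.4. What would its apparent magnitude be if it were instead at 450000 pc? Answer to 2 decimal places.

m ≈ 29.37

Flux ∝ 1/d², so Δm = 5 log₁₀(d₂/d₁) = 5 log₁₀(450000/45700) = 4.966
m₂ = m₁ + Δm = 24.4 + (4.966) = 29.366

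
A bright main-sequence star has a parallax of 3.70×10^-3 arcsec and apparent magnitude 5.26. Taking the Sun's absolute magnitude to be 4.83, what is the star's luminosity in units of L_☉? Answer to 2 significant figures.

L/L_☉ ≈ 490

d = 1/p = 1/3.70×10^-3″ = 270.3 pc
M = m − 5 log₁₀ d + 5 = 5.26 − 5·2.4318 + 5 = -1.899
M − M_☉ = -1.899 − 4.83 = -6.729
L/L_☉ = 10^(−0.4 × -6.729) = 491.6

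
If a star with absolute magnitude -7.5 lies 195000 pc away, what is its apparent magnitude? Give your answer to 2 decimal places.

m ≈ 13.95

m = M + 5 log₁₀ d − 5 = -7.5 + 5·5.2900 − 5 = 13.950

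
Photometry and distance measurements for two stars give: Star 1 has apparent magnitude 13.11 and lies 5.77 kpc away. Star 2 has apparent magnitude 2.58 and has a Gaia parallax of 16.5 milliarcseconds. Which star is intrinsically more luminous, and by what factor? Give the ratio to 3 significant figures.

Star 2 is more luminous, by a factor of 1.80.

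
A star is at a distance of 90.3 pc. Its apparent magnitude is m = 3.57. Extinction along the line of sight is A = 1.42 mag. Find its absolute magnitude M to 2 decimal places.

5 log₁₀(d/10 pc) = 5 log₁₀(90.30) − 5 = 4.778
M = m − 5 log₁₀(d/10) − A = 3.57 − 4.778 − 1.42 = -2.628

M ≈ -2.63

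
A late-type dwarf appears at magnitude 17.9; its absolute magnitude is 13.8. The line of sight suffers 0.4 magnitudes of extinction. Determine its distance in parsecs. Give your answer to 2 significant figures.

m − M = 5 log₁₀(d/10 pc) + A  ⇒  17.9 − (13.8) − 0.4 = 5 log₁₀(d/10)
3.700 = 5 log₁₀(d/10)
log₁₀ d = (m − M − A)/5 + 1 = 1.7400
d = 10^1.7400 = 54.95 pc

d ≈ 55 pc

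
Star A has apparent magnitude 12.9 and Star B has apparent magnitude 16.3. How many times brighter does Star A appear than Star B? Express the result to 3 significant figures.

Magnitude difference = -3.4
Flux ratio = 10^(−0.4 Δm) = 10^(−0.4 × -3.4) = 10^1.360 = 22.91

22.9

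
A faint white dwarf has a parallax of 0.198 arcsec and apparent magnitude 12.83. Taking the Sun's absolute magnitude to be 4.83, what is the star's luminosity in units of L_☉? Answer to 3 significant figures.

d = 1/p = 1/0.198″ = 5.051 pc
M = m − 5 log₁₀ d + 5 = 12.83 − 5·0.7033 + 5 = 14.313
M − M_☉ = 14.313 − 4.83 = 9.483
L/L_☉ = 10^(−0.4 × 9.483) = 1.609×10^-4

L/L_☉ ≈ 1.61×10^-4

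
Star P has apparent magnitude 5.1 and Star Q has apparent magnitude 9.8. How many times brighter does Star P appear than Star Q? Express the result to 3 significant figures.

75.9

Δm = 5.1 − (9.8) = -4.7
Flux ratio = 10^(−0.4 Δm) = 10^(−0.4 × -4.7) = 10^1.880 = 75.86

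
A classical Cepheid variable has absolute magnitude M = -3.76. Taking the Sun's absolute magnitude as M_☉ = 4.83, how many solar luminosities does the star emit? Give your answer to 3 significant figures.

M − M_☉ = -3.76 − 4.83 = -8.590
L/L_☉ = 10^(−0.4 (M − M_☉)) = 10^3.436 = 2729

L/L_☉ ≈ 2730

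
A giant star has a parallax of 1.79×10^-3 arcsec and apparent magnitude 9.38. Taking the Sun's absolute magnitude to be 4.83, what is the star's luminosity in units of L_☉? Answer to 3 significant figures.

d = 1/p = 1/1.79×10^-3″ = 558.7 pc
M = m − 5 log₁₀ d + 5 = 9.38 − 5·2.7471 + 5 = 0.644
M − M_☉ = 0.644 − 4.83 = -4.186
L/L_☉ = 10^(−0.4 × -4.186) = 47.24

L/L_☉ ≈ 47.2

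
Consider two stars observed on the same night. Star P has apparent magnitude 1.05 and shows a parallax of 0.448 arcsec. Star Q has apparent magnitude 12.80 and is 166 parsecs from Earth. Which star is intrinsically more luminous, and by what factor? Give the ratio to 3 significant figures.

Star P: d = 1/p = 1/0.448″ = 2.232 pc
Star P: M = m − 5 log₁₀ d + 5 = 1.05 − 5·0.3487 + 5 = 4.306
Star Q: M = m − 5 log₁₀ d + 5 = 12.80 − 5·2.2201 + 5 = 6.699
ΔM = M_P − M_Q = 4.306 − (6.699) = -2.393; smaller M is more luminous → Star P.
L ratio = 10^(0.4 |ΔM|) = 10^0.957 = 9.062

Star P is more luminous, by a factor of 9.06.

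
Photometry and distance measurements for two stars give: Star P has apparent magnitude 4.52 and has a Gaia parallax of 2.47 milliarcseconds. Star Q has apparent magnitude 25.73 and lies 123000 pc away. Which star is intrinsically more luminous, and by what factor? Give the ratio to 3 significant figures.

Star P: p = 2.47 mas = 2.47×10^-3″ → d = 1/p = 404.9 pc
Star P: M = m − 5 log₁₀ d + 5 = 4.52 − 5·2.6073 + 5 = -3.517
Star Q: M = m − 5 log₁₀ d + 5 = 25.73 − 5·5.0899 + 5 = 5.280
ΔM = M_P − M_Q = -3.517 − (5.280) = -8.797; smaller M is more luminous → Star P.
L ratio = 10^(0.4 |ΔM|) = 10^3.519 = 3302

Star P is more luminous, by a factor of 3300.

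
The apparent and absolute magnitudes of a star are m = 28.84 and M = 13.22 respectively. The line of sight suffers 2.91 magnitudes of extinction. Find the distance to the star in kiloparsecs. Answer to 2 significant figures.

m − M = 5 log₁₀(d/10 pc) + A  ⇒  28.84 − (13.22) − 2.91 = 5 log₁₀(d/10)
12.710 = 5 log₁₀(d/10)
log₁₀ d = (m − M − A)/5 + 1 = 3.5420
d = 10^3.5420 = 3483 pc
= 3.483 kpc

d ≈ 3.5 kpc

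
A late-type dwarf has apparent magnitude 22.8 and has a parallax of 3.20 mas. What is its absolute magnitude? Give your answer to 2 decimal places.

M ≈ 15.33

p = 3.20 mas = 3.20×10^-3″ → d = 1/p = 312.5 pc
5 log₁₀(d/10 pc) = 5 log₁₀(312.5) − 5 = 7.474
M = m − 5 log₁₀(d/10) = 22.8 − 7.474 = 15.326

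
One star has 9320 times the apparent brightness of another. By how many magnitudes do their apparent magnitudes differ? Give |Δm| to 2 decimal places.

|Δm| ≈ 9.92

Pogson: Δm = −2.5 log₁₀(ratio) = −2.5 log₁₀(9320) = −2.5 × 3.9694 = -9.924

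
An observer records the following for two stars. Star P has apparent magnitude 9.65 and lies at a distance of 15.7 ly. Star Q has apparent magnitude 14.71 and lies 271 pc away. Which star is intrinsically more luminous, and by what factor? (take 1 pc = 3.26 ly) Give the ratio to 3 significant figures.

Star P: d = 15.7 ly / 3.26 = 4.816 pc
Star P: M = m − 5 log₁₀ d + 5 = 9.65 − 5·0.6827 + 5 = 11.237
Star Q: M = m − 5 log₁₀ d + 5 = 14.71 − 5·2.4330 + 5 = 7.545
ΔM = M_P − M_Q = 11.237 − (7.545) = 3.691; smaller M is more luminous → Star Q.
L ratio = 10^(0.4 |ΔM|) = 10^1.477 = 29.96

Star Q is more luminous, by a factor of 30.0.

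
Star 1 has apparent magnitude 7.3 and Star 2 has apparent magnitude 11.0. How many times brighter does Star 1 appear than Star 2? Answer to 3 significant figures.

30.2

Magnitude difference = -3.7
Flux ratio = 10^(−0.4 Δm) = 10^(−0.4 × -3.7) = 10^1.480 = 30.20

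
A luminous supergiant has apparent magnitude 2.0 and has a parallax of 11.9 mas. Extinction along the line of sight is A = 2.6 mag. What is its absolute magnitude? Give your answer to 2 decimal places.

M ≈ -5.22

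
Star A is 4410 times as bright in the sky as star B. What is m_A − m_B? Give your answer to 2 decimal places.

m_A − m_B ≈ -9.11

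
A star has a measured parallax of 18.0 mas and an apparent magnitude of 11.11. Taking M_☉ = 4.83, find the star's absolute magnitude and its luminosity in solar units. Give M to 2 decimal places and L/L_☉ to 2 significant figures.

M ≈ 7.39; L/L_☉ ≈ 0.095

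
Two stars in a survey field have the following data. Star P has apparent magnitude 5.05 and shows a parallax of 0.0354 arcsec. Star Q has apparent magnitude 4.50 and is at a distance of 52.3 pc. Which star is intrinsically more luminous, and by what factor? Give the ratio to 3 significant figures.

Star P: d = 1/p = 1/0.0354″ = 28.25 pc
Star P: M = m − 5 log₁₀ d + 5 = 5.05 − 5·1.4510 + 5 = 2.795
Star Q: M = m − 5 log₁₀ d + 5 = 4.50 − 5·1.7185 + 5 = 0.907
ΔM = M_P − M_Q = 2.795 − (0.907) = 1.888; smaller M is more luminous → Star Q.
L ratio = 10^(0.4 |ΔM|) = 10^0.755 = 5.689

Star Q is more luminous, by a factor of 5.69.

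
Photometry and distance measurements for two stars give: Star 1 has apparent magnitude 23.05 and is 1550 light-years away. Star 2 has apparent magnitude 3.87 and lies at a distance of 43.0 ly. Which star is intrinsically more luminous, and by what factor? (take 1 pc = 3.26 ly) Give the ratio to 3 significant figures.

Star 1: d = 1550 ly / 3.26 = 475.5 pc
Star 1: M = m − 5 log₁₀ d + 5 = 23.05 − 5·2.6771 + 5 = 14.664
Star 2: d = 43.0 ly / 3.26 = 13.19 pc
Star 2: M = m − 5 log₁₀ d + 5 = 3.87 − 5·1.1203 + 5 = 3.269
ΔM = M_1 − M_2 = 14.664 − (3.269) = 11.396; smaller M is more luminous → Star 2.
L ratio = 10^(0.4 |ΔM|) = 10^4.558 = 36160

Star 2 is more luminous, by a factor of 36200.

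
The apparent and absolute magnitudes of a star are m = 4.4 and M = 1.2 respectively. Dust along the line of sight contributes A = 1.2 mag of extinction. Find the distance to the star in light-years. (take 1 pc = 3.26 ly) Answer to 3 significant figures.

m − M = 5 log₁₀(d/10 pc) + A  ⇒  4.4 − (1.2) − 1.2 = 5 log₁₀(d/10)
2.000 = 5 log₁₀(d/10)
log₁₀ d = (m − M − A)/5 + 1 = 1.4000
d = 10^1.4000 = 25.12 pc
= 81.89 ly

d ≈ 81.9 ly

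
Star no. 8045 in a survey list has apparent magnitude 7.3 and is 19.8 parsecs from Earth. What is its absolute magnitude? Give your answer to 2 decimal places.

M ≈ 5.82

5 log₁₀(d/10 pc) = 5 log₁₀(19.80) − 5 = 1.483
M = m − 5 log₁₀(d/10) = 7.3 − 1.483 = 5.817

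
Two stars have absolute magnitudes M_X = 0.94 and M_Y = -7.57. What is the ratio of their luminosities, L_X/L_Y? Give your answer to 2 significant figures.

L_X/L_Y ≈ 3.9×10^-4

ΔM = M_X − M_Y = 8.51
L_X/L_Y = 10^(−0.4 ΔM) = 10^-3.404 = 3.945×10^-4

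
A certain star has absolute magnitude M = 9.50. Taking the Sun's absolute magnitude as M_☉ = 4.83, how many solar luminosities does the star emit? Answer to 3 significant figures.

L/L_☉ ≈ 0.0136

M − M_☉ = 9.50 − 4.83 = 4.670
L/L_☉ = 10^(−0.4 (M − M_☉)) = 10^-1.868 = 0.01355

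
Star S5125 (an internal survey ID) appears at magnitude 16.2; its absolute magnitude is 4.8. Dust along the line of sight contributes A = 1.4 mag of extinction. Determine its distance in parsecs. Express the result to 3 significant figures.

d ≈ 1000 pc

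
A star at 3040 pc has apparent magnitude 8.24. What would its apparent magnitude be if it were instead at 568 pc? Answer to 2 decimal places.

Flux ∝ 1/d², so Δm = 5 log₁₀(d₂/d₁) = 5 log₁₀(568/3040) = -3.643
m₂ = m₁ + Δm = 8.24 + (-3.643) = 4.597

m ≈ 4.60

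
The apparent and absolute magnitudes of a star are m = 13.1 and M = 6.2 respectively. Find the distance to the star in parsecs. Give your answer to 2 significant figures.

Distance modulus: m − M = 13.1 − (6.2) = 6.900
m − M = 5 log₁₀ d − 5
log₁₀ d = (m − M)/5 + 1 = 2.3800
d = 10^2.3800 = 239.9 pc

d ≈ 240 pc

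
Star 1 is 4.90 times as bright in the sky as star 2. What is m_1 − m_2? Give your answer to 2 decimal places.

Pogson: Δm = −2.5 log₁₀(ratio) = −2.5 log₁₀(4.90) = −2.5 × 0.6902 = -1.725
Star 1 is brighter, so it has the smaller magnitude: the difference is negative.

m_1 − m_2 ≈ -1.73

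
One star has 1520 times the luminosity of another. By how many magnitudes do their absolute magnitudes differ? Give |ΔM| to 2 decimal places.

|ΔM| ≈ 7.95

Pogson: ΔM = −2.5 log₁₀(ratio) = −2.5 log₁₀(1520) = −2.5 × 3.1818 = -7.955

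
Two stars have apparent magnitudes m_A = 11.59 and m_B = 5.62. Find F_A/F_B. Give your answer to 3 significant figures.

Magnitude difference = 5.97
Flux ratio = 10^(−0.4 Δm) = 10^(−0.4 × 5.97) = 10^-2.388 = 4.093×10^-3

F_A/F_B ≈ 4.09×10^-3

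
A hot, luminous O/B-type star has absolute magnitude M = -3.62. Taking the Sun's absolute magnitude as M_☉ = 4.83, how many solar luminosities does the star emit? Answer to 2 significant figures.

L/L_☉ ≈ 2400

M − M_☉ = -3.62 − 4.83 = -8.450
L/L_☉ = 10^(−0.4 (M − M_☉)) = 10^3.380 = 2399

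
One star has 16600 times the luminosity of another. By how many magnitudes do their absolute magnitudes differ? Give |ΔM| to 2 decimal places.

Pogson: ΔM = −2.5 log₁₀(ratio) = −2.5 log₁₀(16600) = −2.5 × 4.2201 = -10.550

|ΔM| ≈ 10.55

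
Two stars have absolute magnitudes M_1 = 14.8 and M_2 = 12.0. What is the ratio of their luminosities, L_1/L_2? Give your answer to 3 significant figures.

L_1/L_2 ≈ 0.0759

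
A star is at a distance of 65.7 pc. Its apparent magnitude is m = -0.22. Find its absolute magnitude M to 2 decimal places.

5 log₁₀(d/10 pc) = 5 log₁₀(65.70) − 5 = 4.088
M = m − 5 log₁₀(d/10) = -0.22 − 4.088 = -4.308

M ≈ -4.31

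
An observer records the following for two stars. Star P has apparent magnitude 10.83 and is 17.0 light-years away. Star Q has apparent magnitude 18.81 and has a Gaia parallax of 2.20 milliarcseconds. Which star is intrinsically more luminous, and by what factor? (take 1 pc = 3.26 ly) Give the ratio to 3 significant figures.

Star P: d = 17.0 ly / 3.26 = 5.215 pc
Star P: M = m − 5 log₁₀ d + 5 = 10.83 − 5·0.7172 + 5 = 12.244
Star Q: p = 2.20 mas = 2.20×10^-3″ → d = 1/p = 454.5 pc
Star Q: M = m − 5 log₁₀ d + 5 = 18.81 − 5·2.6576 + 5 = 10.522
ΔM = M_P − M_Q = 12.244 − (10.522) = 1.722; smaller M is more luminous → Star Q.
L ratio = 10^(0.4 |ΔM|) = 10^0.689 = 4.883

Star Q is more luminous, by a factor of 4.88.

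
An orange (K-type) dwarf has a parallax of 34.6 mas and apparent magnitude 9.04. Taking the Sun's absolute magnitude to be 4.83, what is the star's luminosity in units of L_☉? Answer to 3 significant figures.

L/L_☉ ≈ 0.173

d = 1/p = 1000/34.6 mas = 28.90 pc
M = m − 5 log₁₀ d + 5 = 9.04 − 5·1.4609 + 5 = 6.735
M − M_☉ = 6.735 − 4.83 = 1.905
L/L_☉ = 10^(−0.4 × 1.905) = 0.1729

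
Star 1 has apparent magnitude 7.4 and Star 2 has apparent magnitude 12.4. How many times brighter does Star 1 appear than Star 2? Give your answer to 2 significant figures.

100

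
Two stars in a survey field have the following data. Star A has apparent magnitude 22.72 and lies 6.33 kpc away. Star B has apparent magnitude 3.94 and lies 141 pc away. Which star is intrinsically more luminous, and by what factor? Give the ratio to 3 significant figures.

Star B is more luminous, by a factor of 16100.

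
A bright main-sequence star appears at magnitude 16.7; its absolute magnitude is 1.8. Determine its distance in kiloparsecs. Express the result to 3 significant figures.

Distance modulus: m − M = 16.7 − (1.8) = 14.900
m − M = 5 log₁₀ d − 5
log₁₀ d = (m − M)/5 + 1 = 3.9800
d = 10^3.9800 = 9550 pc
= 9.550 kpc

d ≈ 9.55 kpc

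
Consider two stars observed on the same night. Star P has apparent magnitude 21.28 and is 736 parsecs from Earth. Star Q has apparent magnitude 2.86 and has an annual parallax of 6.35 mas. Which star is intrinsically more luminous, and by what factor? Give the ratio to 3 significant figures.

Star Q is more luminous, by a factor of 1.07×10^6.

Star P: M = m − 5 log₁₀ d + 5 = 21.28 − 5·2.8669 + 5 = 11.946
Star Q: p = 6.35 mas = 6.35×10^-3″ → d = 1/p = 157.5 pc
Star Q: M = m − 5 log₁₀ d + 5 = 2.86 − 5·2.1972 + 5 = -3.126
ΔM = M_P − M_Q = 11.946 − (-3.126) = 15.072; smaller M is more luminous → Star Q.
L ratio = 10^(0.4 |ΔM|) = 10^6.029 = 1.068×10^6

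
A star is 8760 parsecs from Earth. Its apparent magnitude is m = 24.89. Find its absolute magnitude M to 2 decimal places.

M ≈ 10.18

5 log₁₀(d/10 pc) = 5 log₁₀(8760) − 5 = 14.713
M = m − 5 log₁₀(d/10) = 24.89 − 14.713 = 10.177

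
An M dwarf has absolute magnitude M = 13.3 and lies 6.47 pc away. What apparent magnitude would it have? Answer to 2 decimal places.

m = M + 5 log₁₀ d − 5 = 13.3 + 5·0.8109 − 5 = 12.355

m ≈ 12.35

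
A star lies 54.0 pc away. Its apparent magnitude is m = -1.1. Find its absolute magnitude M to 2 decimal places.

5 log₁₀(d/10 pc) = 5 log₁₀(54.00) − 5 = 3.662
M = m − 5 log₁₀(d/10) = -1.1 − 3.662 = -4.762

M ≈ -4.76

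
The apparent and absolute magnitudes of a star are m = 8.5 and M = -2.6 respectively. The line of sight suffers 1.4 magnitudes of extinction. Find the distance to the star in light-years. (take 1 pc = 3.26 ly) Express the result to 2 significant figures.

d ≈ 2800 ly

m − M = 5 log₁₀(d/10 pc) + A  ⇒  8.5 − (-2.6) − 1.4 = 5 log₁₀(d/10)
9.700 = 5 log₁₀(d/10)
log₁₀ d = (m − M − A)/5 + 1 = 2.9400
d = 10^2.9400 = 871.0 pc
= 2839 ly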